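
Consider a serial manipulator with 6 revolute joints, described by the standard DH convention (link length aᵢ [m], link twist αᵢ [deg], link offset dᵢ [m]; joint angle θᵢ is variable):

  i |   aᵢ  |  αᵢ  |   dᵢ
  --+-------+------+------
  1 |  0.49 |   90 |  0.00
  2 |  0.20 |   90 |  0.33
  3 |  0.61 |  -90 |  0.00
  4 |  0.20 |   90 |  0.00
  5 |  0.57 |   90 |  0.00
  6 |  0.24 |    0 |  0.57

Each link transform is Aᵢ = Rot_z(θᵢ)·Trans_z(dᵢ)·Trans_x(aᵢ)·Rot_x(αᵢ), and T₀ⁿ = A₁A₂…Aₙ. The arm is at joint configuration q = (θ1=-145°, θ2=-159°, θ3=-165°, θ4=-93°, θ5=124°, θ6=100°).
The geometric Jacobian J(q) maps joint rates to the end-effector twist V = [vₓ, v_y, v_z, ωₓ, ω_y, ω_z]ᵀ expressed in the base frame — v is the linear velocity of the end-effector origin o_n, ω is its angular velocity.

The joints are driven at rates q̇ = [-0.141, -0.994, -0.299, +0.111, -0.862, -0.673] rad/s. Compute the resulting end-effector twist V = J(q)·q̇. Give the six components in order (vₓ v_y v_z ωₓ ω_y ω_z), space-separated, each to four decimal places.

o_n = [0.0292, -0.5810, 0.3208]
J₁: ẑ×o_n = [0.5810, 0.0292, -0.0000], ω = ẑ
J2: z=[-0.5736, 0.8192, 0.0000] o=[-0.4014, -0.2811, 0.0000] → [0.2628, 0.1840, -0.1807, -0.5736, 0.8192, 0.0000]
J3: z=[0.2936, 0.2056, 0.9336] o=[-0.4377, 0.0964, -0.0717] → [0.7130, 0.3207, -0.2948, 0.2936, 0.2056, 0.9336]
J4: z=[0.7520, -0.6526, -0.0928] o=[-0.7978, -0.3485, 0.1395] → [-0.1399, -0.2130, 0.3649, 0.7520, -0.6526, -0.0928]
J5: z=[0.5741, 0.7175, -0.3945] o=[-0.7329, -0.2998, 0.3223] → [-0.1120, -0.2998, -0.7082, 0.5741, 0.7175, -0.3945]
J6: z=[0.6891, -0.1631, 0.7060] o=[-0.4809, -0.6858, -0.0129] → [-0.1284, 0.1302, 0.1554, 0.6891, -0.1631, 0.7060]
V = J·q̇ = [-0.3888, -0.1357, 0.8141, -0.3928, -1.4568, -0.5655]

-0.3888 -0.1357 0.8141 -0.3928 -1.4568 -0.5655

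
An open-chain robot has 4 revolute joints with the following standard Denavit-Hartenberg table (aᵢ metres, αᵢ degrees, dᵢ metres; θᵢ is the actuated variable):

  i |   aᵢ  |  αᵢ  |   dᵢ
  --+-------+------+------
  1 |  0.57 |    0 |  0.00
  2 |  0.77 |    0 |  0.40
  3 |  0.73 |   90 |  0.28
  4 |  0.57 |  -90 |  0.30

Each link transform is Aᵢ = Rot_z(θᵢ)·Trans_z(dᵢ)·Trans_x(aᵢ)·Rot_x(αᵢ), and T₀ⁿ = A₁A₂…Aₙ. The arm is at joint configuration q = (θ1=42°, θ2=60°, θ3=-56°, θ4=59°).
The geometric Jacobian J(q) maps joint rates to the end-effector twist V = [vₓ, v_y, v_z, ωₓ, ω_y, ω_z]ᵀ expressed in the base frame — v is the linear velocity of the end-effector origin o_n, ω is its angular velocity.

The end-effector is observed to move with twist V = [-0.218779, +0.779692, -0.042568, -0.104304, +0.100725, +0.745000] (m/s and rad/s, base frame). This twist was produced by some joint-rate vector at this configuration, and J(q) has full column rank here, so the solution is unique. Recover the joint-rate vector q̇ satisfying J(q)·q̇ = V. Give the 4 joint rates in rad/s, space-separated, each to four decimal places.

o_n = [1.1903, 1.6625, 1.1686]
J₁: ẑ×o_n = [-1.6625, 1.1903, 0.0000], ω = ẑ
J2: z=[0.0000, 0.0000, 1.0000] o=[0.4236, 0.3814, 0.0000] → [-1.2811, 0.7667, 0.0000, 0.0000, 0.0000, 1.0000]
J3: z=[0.0000, 0.0000, 1.0000] o=[0.2635, 1.1346, 0.4000] → [-0.5279, 0.9268, 0.0000, 0.0000, 0.0000, 1.0000]
J4: z=[0.7193, -0.6947, 0.0000] o=[0.7706, 1.6597, 0.6800] → [-0.3394, -0.3515, 0.2936, 0.7193, -0.6947, 0.0000]
q̇ = J⁺·V = [0.0230, -0.2010, 0.9230, -0.1450]

0.0230 -0.2010 0.9230 -0.1450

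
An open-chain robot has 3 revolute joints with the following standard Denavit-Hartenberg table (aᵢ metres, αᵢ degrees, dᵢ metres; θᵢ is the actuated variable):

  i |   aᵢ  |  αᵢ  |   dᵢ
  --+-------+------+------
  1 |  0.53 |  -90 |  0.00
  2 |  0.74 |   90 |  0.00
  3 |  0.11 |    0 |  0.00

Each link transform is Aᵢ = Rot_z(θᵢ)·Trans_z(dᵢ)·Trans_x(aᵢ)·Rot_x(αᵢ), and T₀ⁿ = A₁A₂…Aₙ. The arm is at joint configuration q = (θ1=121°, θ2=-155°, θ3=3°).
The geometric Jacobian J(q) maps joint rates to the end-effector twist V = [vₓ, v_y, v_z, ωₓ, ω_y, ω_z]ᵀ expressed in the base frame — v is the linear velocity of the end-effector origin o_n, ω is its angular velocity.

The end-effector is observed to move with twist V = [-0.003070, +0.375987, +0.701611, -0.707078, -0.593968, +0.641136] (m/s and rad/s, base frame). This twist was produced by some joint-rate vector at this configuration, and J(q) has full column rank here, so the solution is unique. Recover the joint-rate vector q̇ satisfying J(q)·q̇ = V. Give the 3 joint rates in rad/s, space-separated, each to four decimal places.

o_n = [0.1188, -0.2089, 0.3592]
J₁: ẑ×o_n = [0.2089, 0.1188, -0.0000], ω = ẑ
J2: z=[-0.8572, -0.5150, 0.0000] o=[-0.2730, 0.4543, 0.0000] → [-0.1850, 0.3079, 0.7702, -0.8572, -0.5150, 0.0000]
J3: z=[0.2177, -0.3623, -0.9063] o=[0.0724, -0.1206, 0.3127] → [-0.0968, -0.0521, -0.0024, 0.2177, -0.3623, -0.9063]
q̇ = J⁺·V = [0.9520, 0.9120, 0.3430]

0.9520 0.9120 0.3430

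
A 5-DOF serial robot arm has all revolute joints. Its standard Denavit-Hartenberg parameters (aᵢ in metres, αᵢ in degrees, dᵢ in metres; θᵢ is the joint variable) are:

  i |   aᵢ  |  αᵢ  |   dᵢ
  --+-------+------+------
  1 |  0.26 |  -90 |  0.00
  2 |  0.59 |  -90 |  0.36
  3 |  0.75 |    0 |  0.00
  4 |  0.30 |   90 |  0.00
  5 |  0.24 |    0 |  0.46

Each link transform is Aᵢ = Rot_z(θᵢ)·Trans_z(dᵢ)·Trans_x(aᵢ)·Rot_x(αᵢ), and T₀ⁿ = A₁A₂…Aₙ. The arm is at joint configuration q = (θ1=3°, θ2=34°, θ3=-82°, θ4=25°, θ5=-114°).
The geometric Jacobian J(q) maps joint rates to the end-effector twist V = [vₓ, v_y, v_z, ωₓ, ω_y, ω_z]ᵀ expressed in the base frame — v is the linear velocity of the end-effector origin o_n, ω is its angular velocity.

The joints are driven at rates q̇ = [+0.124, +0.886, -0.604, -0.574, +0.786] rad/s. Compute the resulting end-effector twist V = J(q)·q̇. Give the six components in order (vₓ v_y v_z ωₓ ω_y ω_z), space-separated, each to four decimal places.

o_n = [0.6491, 1.5591, -0.0524]
J₁: ẑ×o_n = [-1.5591, 0.6491, 0.0000], ω = ẑ
J2: z=[-0.0523, 0.9986, 0.0000] o=[0.2596, 0.0136, 0.0000] → [-0.0524, -0.0027, -0.4698, -0.0523, 0.9986, 0.0000]
J3: z=[-0.5584, -0.0293, -0.8290] o=[0.7293, 0.3987, -0.3299] → [0.9539, 0.2214, -0.6503, -0.5584, -0.0293, -0.8290]
J4: z=[-0.5584, -0.0293, -0.8290] o=[0.7768, 1.1449, -0.3883] → [0.3335, 0.2934, -0.2350, -0.5584, -0.0293, -0.8290]
J5: z=[-0.7228, 0.5075, 0.4690] o=[0.8989, 1.4033, -0.4797] → [0.1438, 0.1917, 0.0142, -0.7228, 0.5075, 0.4690]
V = J·q̇ = [-0.8943, -0.0734, 0.1226, 0.0433, 1.3182, 1.4692]

-0.8943 -0.0734 0.1226 0.0433 1.3182 1.4692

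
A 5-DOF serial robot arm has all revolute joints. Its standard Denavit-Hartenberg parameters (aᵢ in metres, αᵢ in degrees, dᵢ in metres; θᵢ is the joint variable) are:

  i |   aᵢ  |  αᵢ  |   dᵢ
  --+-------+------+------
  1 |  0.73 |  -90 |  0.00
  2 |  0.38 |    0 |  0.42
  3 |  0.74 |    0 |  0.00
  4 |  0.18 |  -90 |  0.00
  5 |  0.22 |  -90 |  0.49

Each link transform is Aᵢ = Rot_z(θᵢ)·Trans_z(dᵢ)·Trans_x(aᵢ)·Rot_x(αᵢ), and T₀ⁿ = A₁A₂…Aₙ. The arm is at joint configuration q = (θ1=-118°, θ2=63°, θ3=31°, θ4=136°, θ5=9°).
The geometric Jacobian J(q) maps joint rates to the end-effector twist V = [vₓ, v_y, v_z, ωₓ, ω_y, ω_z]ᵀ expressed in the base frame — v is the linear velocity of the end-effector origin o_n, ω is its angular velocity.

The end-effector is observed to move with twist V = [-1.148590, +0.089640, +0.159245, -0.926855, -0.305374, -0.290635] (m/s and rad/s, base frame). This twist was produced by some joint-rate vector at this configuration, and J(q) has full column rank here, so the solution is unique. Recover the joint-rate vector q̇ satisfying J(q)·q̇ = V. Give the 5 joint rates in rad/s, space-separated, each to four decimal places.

o_n = [-0.1154, -1.0383, -0.4575]
J₁: ẑ×o_n = [1.0383, -0.1154, 0.0000], ω = ẑ
J2: z=[0.8829, -0.4695, 0.0000] o=[-0.3427, -0.6446, 0.0000] → [0.2148, 0.4039, -0.2409, 0.8829, -0.4695, 0.0000]
J3: z=[0.8829, -0.4695, 0.0000] o=[-0.0529, -0.9941, -0.3386] → [0.0558, 0.1050, -0.0684, 0.8829, -0.4695, 0.0000]
J4: z=[0.8829, -0.4695, 0.0000] o=[-0.0286, -0.9485, -1.0768] → [-0.2907, -0.5468, -0.1200, 0.8829, -0.4695, 0.0000]
J5: z=[-0.3596, -0.6764, 0.6428] o=[0.0257, -0.8463, -0.9389] → [-0.2022, 0.0825, -0.0264, -0.3596, -0.6764, 0.6428]
q̇ = J⁺·V = [-0.8820, -0.7070, 0.3300, -0.2980, 0.9200]

-0.8820 -0.7070 0.3300 -0.2980 0.9200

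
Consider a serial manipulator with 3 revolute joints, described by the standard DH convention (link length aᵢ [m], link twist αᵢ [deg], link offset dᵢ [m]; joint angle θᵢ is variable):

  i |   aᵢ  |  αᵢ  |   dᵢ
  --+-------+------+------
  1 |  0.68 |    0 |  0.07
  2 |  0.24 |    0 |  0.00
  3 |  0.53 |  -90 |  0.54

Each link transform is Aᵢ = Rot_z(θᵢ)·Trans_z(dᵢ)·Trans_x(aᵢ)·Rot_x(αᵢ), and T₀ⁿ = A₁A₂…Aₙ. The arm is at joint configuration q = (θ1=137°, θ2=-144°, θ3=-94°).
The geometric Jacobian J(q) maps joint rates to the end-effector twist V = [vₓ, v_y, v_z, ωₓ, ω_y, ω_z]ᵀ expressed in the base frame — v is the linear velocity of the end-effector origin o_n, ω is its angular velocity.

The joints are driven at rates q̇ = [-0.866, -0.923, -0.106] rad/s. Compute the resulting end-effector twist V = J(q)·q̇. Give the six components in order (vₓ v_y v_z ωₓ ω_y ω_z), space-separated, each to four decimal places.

-0.6366 0.1962 0.0000 0.0000 0.0000 -1.8950

o_n = [-0.3602, -0.0858, 0.6100]
J₁: ẑ×o_n = [0.0858, -0.3602, 0.0000], ω = ẑ
J2: z=[0.0000, 0.0000, 1.0000] o=[-0.4973, 0.4638, 0.0700] → [0.5495, 0.1371, -0.0000, 0.0000, 0.0000, 1.0000]
J3: z=[0.0000, 0.0000, 1.0000] o=[-0.2591, 0.4345, 0.0700] → [0.5203, -0.1011, 0.0000, 0.0000, 0.0000, 1.0000]
V = J·q̇ = [-0.6366, 0.1962, 0.0000, 0.0000, 0.0000, -1.8950]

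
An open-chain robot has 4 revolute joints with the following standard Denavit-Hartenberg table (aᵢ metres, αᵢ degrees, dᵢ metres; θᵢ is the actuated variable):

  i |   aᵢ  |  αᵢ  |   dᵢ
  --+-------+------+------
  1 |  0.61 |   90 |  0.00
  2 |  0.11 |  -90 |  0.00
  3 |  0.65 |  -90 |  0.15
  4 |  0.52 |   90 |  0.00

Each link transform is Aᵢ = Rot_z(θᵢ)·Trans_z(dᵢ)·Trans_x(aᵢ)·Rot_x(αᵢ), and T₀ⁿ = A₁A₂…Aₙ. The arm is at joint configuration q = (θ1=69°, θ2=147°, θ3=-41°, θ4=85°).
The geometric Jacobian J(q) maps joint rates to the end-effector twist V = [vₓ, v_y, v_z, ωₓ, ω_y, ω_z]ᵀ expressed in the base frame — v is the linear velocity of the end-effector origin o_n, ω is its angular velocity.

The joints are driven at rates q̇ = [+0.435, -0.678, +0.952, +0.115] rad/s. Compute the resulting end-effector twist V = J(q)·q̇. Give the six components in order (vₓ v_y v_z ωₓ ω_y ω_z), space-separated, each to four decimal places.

o_n = [0.5255, 0.0961, 0.6544]
J₁: ẑ×o_n = [-0.0961, 0.5255, 0.0000], ω = ẑ
J2: z=[0.9336, -0.3584, 0.0000] o=[0.2186, 0.5695, 0.0000] → [-0.2345, -0.6109, -0.3319, 0.9336, -0.3584, 0.0000]
J3: z=[-0.1952, -0.5085, -0.8387] o=[0.1855, 0.4834, 0.0599] → [-0.6270, -0.1691, 0.2484, -0.1952, -0.5085, -0.8387]
J4: z=[-0.9018, -0.2432, 0.3573] o=[0.4069, -0.1298, 0.2013] → [-0.1909, 0.4509, -0.1749, -0.9018, -0.2432, 0.3573]
V = J·q̇ = [-0.5017, 0.5337, 0.4414, -0.9225, -0.2691, -0.3223]

-0.5017 0.5337 0.4414 -0.9225 -0.2691 -0.3223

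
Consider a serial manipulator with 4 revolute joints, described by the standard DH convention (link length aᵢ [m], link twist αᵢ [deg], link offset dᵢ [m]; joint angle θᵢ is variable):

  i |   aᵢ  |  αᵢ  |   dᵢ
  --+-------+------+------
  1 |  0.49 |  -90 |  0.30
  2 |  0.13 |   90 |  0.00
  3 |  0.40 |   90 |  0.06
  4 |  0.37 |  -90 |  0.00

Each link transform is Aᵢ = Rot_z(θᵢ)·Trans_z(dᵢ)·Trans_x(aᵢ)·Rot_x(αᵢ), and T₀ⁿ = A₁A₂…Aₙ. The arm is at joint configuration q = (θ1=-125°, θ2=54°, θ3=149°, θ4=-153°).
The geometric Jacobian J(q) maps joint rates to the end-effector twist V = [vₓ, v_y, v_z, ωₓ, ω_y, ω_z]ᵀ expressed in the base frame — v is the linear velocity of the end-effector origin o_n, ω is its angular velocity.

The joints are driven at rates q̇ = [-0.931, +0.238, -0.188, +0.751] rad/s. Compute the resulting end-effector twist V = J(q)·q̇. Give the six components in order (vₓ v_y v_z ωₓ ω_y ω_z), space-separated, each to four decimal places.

-0.1297 0.4017 -0.0525 0.6791 -0.5674 -1.3544

o_n = [-0.2248, -0.3842, 0.1801]
J₁: ẑ×o_n = [0.3842, -0.2248, 0.0000], ω = ẑ
J2: z=[0.8192, -0.5736, 0.0000] o=[-0.2811, -0.4014, 0.3000] → [0.0688, 0.0982, 0.0464, 0.8192, -0.5736, 0.0000]
J3: z=[-0.4640, -0.6627, 0.5878] o=[-0.3249, -0.4640, 0.1948] → [-0.0372, 0.0520, 0.0293, -0.4640, -0.6627, 0.5878]
J4: z=[0.5285, -0.7396, -0.4167] o=[-0.0684, -0.4568, 0.5075] → [0.2724, 0.2382, -0.0773, 0.5285, -0.7396, -0.4167]
V = J·q̇ = [-0.1297, 0.4017, -0.0525, 0.6791, -0.5674, -1.3544]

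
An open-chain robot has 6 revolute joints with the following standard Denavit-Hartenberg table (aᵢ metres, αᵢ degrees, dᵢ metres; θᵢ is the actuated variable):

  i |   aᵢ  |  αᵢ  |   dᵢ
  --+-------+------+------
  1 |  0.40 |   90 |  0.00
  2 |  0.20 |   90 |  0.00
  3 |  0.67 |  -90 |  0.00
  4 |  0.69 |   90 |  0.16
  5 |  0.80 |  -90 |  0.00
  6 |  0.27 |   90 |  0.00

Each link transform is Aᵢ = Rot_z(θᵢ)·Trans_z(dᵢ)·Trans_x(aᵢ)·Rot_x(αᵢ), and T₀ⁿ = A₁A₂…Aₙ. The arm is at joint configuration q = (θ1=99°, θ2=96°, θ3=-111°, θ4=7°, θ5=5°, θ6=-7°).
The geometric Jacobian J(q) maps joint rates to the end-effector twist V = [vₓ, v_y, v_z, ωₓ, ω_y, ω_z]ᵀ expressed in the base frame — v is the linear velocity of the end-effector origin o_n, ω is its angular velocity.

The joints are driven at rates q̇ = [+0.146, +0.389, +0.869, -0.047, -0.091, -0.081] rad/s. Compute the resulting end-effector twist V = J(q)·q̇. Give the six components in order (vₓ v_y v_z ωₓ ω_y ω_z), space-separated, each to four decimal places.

-0.5172 -0.3549 1.8888 0.3102 0.8448 0.1102

o_n = [-2.3577, -0.1054, -0.4457]
J₁: ẑ×o_n = [0.1054, -2.3577, 0.0000], ω = ẑ
J2: z=[0.9877, 0.1564, 0.0000] o=[-0.0626, 0.3951, 0.0000] → [-0.0697, 0.4402, -0.1352, 0.9877, 0.1564, 0.0000]
J3: z=[-0.1556, 0.9823, 0.1045] o=[-0.0593, 0.3744, 0.1989] → [-0.5830, -0.3405, 2.3323, -0.1556, 0.9823, 0.1045]
J4: z=[-0.3387, -0.1524, 0.9285] o=[-0.6810, 0.3014, -0.0399] → [0.4395, -1.6942, -0.1178, -0.3387, -0.1524, 0.9285]
J5: z=[-0.2675, 0.9617, 0.0603] o=[-1.3576, 0.1197, -0.1442] → [-0.2764, -0.1410, 1.0219, -0.2675, 0.9617, 0.0603]
J6: z=[-0.2588, -0.1320, 0.9569] o=[-2.1002, -0.0726, -0.3715] → [0.0411, -0.2656, -0.0255, -0.2588, -0.1320, 0.9569]
V = J·q̇ = [-0.5172, -0.3549, 1.8888, 0.3102, 0.8448, 0.1102]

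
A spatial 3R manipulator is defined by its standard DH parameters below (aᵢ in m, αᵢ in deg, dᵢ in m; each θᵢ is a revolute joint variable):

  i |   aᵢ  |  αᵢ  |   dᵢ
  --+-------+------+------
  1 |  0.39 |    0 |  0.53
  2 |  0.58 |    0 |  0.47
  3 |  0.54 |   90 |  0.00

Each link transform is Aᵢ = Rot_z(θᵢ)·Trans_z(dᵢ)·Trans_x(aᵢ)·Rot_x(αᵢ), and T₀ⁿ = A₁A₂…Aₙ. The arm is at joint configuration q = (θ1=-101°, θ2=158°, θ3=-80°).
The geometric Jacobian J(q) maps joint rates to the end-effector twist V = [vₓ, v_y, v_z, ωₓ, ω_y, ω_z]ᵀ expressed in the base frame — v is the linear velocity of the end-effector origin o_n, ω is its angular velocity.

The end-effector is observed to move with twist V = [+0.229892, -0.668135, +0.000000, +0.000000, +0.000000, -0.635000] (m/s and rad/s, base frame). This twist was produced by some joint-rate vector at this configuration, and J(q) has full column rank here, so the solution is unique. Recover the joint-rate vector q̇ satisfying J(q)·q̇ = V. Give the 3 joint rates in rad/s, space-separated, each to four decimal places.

o_n = [0.7385, -0.1074, 1.0000]
J₁: ẑ×o_n = [0.1074, 0.7385, -0.0000], ω = ẑ
J2: z=[0.0000, 0.0000, 1.0000] o=[-0.0744, -0.3828, 0.5300] → [-0.2754, 0.8130, 0.0000, 0.0000, 0.0000, 1.0000]
J3: z=[0.0000, 0.0000, 1.0000] o=[0.2415, 0.1036, 1.0000] → [0.2110, 0.4971, -0.0000, 0.0000, 0.0000, 1.0000]
q̇ = J⁺·V = [-0.6670, -0.6060, 0.6380]

-0.6670 -0.6060 0.6380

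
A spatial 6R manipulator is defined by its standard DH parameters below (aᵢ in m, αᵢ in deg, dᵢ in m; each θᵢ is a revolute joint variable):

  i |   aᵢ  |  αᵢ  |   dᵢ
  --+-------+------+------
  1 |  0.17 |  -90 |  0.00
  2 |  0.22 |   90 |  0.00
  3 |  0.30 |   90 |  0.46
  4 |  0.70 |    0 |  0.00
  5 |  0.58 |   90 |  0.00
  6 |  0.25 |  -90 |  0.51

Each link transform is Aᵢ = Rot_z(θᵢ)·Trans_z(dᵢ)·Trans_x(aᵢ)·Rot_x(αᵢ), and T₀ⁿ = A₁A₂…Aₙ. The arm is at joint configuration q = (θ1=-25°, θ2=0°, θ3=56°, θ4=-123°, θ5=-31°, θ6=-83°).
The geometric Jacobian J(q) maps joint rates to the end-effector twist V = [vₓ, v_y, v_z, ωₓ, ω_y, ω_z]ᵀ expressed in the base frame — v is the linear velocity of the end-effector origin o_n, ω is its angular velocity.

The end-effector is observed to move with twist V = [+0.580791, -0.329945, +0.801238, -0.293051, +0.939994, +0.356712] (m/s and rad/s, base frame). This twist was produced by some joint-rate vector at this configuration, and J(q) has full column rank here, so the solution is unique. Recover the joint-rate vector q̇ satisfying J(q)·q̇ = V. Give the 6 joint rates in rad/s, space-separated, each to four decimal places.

o_n = [-0.5059, -0.3917, 0.0637]
J₁: ẑ×o_n = [0.3917, -0.5059, 0.0000], ω = ẑ
J2: z=[0.4226, 0.9063, 0.0000] o=[0.1541, -0.0718, 0.0000] → [0.0577, -0.0269, 0.4630, 0.4226, 0.9063, 0.0000]
J3: z=[0.0000, -0.0000, 1.0000] o=[0.3535, -0.1648, 0.0000] → [0.2269, -0.8594, -0.0000, 0.0000, -0.0000, 1.0000]
J4: z=[0.5150, -0.8572, 0.0000] o=[0.6106, -0.0103, 0.4600] → [0.3397, 0.2041, -1.1535, 0.5150, -0.8572, 0.0000]
J5: z=[0.5150, -0.8572, 0.0000] o=[0.2838, -0.2067, -0.1271] → [-0.1635, -0.0983, -0.7723, 0.5150, -0.8572, 0.0000]
J6: z=[-0.3758, -0.2258, 0.8988] o=[-0.1630, -0.4752, -0.3813] → [-0.1755, -0.1410, -0.1088, -0.3758, -0.2258, 0.8988]
q̇ = J⁺·V = [0.7130, -0.0310, 0.1740, 0.0020, -0.9760, -0.5900]

0.7130 -0.0310 0.1740 0.0020 -0.9760 -0.5900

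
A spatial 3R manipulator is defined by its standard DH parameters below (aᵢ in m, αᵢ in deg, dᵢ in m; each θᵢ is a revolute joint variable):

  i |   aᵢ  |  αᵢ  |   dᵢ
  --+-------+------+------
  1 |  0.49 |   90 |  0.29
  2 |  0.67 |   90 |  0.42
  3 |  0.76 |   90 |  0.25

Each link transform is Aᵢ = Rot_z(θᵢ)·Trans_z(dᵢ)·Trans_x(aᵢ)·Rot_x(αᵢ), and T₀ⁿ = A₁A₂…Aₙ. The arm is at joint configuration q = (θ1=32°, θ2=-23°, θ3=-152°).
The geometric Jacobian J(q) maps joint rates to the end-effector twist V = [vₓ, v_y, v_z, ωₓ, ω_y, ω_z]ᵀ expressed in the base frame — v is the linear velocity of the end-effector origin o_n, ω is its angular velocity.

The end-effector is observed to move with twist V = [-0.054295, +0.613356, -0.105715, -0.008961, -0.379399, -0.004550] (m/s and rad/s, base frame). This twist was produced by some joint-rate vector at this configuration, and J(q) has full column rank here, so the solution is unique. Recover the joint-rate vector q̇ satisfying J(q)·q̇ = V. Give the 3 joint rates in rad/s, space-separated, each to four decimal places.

0.4870 0.3170 0.5340

o_n = [0.3654, 0.1538, 0.0603]
J₁: ẑ×o_n = [-0.1538, 0.3654, 0.0000], ω = ẑ
J2: z=[0.5299, -0.8480, 0.0000] o=[0.4155, 0.2597, 0.2900] → [0.1948, 0.1217, -0.0986, 0.5299, -0.8480, 0.0000]
J3: z=[-0.3314, -0.2071, -0.9205] o=[1.1611, 0.2303, 0.0282] → [-0.0771, 0.7431, -0.1394, -0.3314, -0.2071, -0.9205]
q̇ = J⁺·V = [0.4870, 0.3170, 0.5340]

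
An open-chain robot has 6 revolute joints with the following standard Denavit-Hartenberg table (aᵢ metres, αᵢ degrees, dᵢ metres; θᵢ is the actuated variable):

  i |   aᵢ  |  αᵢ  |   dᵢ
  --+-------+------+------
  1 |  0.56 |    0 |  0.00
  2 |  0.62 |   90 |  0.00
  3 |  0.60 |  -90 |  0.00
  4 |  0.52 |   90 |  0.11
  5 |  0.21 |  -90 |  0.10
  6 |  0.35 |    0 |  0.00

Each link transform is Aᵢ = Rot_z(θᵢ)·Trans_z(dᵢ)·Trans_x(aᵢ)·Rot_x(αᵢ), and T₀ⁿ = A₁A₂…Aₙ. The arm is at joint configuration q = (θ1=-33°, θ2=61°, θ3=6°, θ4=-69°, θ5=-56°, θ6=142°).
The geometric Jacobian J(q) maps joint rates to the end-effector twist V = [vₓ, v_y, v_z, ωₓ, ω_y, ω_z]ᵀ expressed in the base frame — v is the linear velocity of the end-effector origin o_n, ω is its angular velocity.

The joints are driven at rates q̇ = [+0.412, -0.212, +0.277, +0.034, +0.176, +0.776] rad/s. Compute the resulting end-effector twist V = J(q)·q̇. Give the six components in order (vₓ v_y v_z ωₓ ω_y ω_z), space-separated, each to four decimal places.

o_n = [1.9678, 0.0276, 0.2557]
J₁: ẑ×o_n = [-0.0276, 1.9678, 0.0000], ω = ẑ
J2: z=[0.0000, 0.0000, 1.0000] o=[0.4697, -0.3050, 0.0000] → [-0.3326, 1.4982, 0.0000, 0.0000, 0.0000, 1.0000]
J3: z=[0.4695, -0.8829, 0.0000] o=[1.0171, -0.0139, 0.0000] → [-0.2258, -0.1201, 0.8589, 0.4695, -0.8829, 0.0000]
J4: z=[-0.0923, -0.0491, 0.9945] o=[1.5439, 0.2662, 0.0627] → [0.2279, 0.4394, 0.0428, -0.0923, -0.0491, 0.9945]
J5: z=[-0.6515, -0.7523, -0.0976] o=[1.9253, -0.0808, 0.1916] → [-0.0377, 0.0376, -0.0386, -0.6515, -0.7523, -0.0976]
J6: z=[0.5726, -0.5721, 0.5872] o=[1.9647, -0.2247, 0.0131] → [-0.2869, -0.1371, 0.1462, 0.5726, -0.5721, 0.5872]
V = J·q̇ = [-0.2249, 0.3751, 0.3461, 0.4566, -0.8226, 0.6723]

-0.2249 0.3751 0.3461 0.4566 -0.8226 0.6723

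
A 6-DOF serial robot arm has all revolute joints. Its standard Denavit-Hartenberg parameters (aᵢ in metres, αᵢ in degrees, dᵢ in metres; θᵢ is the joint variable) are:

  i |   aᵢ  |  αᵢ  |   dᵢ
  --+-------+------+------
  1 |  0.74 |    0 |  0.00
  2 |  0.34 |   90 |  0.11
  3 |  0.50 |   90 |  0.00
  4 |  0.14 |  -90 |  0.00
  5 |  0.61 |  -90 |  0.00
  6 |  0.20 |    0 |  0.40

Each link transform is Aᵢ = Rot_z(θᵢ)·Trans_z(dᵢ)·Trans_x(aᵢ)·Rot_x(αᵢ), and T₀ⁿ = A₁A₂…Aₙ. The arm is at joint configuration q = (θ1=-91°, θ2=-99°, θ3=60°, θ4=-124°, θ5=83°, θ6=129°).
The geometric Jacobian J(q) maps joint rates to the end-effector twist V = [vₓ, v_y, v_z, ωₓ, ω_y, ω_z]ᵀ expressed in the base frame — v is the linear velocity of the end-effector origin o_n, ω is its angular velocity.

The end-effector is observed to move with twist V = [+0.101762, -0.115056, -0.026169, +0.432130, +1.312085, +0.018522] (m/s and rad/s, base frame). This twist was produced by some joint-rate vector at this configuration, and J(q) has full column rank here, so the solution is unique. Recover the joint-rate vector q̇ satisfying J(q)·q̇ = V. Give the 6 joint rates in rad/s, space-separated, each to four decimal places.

o_n = [-0.0900, -0.4713, 0.7920]
J₁: ẑ×o_n = [0.4713, -0.0900, 0.0000], ω = ẑ
J2: z=[0.0000, 0.0000, 1.0000] o=[-0.0129, -0.7399, 0.0000] → [-0.2685, -0.0771, 0.0000, 0.0000, 0.0000, 1.0000]
J3: z=[0.1736, 0.9848, 0.0000] o=[-0.3477, -0.6808, 0.1100] → [0.6716, -0.1184, -0.2174, 0.1736, 0.9848, 0.0000]
J4: z=[-0.8529, 0.1504, -0.5000] o=[-0.5940, -0.6374, 0.5430] → [0.1205, -0.0397, -0.2174, -0.8529, 0.1504, -0.5000]
J5: z=[-0.5053, -0.4787, 0.7180] o=[-0.5756, -0.7585, 0.4752] → [-0.3578, 0.5087, 0.0873, -0.5053, -0.4787, 0.7180]
J6: z=[-0.0265, 0.8402, 0.5416] o=[-0.0494, -0.9139, 0.7419] → [-0.1977, -0.0207, 0.0224, -0.0265, 0.8402, 0.5416]
q̇ = J⁺·V = [-0.2640, -0.2650, 0.4710, -0.3280, -0.1900, 0.9600]

-0.2640 -0.2650 0.4710 -0.3280 -0.1900 0.9600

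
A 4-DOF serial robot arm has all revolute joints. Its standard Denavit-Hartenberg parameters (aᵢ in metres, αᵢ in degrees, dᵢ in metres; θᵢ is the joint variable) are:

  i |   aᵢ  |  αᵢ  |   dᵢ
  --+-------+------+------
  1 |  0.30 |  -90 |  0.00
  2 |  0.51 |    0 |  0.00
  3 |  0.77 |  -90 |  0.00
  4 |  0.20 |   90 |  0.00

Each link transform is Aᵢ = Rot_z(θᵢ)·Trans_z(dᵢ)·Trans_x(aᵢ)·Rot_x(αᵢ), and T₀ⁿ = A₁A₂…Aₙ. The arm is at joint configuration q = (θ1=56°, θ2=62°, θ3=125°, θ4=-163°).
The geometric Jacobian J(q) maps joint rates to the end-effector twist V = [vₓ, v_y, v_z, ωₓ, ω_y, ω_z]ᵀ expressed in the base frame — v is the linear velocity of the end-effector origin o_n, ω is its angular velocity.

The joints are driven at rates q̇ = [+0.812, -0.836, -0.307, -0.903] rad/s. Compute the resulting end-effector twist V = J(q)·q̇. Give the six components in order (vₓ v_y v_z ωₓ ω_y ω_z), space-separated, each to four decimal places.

o_n = [-0.0680, 0.0037, -0.3798]
J₁: ẑ×o_n = [-0.0037, -0.0680, 0.0000], ω = ẑ
J2: z=[-0.8290, 0.5592, 0.0000] o=[0.1678, 0.2487, 0.0000] → [-0.2124, -0.3148, 0.3350, -0.8290, 0.5592, 0.0000]
J3: z=[-0.8290, 0.5592, 0.0000] o=[0.3016, 0.4472, -0.4503] → [0.0394, 0.0585, 0.5744, -0.8290, 0.5592, 0.0000]
J4: z=[0.0681, 0.1010, 0.9925] o=[-0.1257, -0.1864, -0.3565] → [-0.1910, 0.0588, 0.0071, 0.0681, 0.1010, 0.9925]
V = J·q̇ = [0.3349, 0.1369, -0.4628, 0.8861, -0.7304, -0.0843]

0.3349 0.1369 -0.4628 0.8861 -0.7304 -0.0843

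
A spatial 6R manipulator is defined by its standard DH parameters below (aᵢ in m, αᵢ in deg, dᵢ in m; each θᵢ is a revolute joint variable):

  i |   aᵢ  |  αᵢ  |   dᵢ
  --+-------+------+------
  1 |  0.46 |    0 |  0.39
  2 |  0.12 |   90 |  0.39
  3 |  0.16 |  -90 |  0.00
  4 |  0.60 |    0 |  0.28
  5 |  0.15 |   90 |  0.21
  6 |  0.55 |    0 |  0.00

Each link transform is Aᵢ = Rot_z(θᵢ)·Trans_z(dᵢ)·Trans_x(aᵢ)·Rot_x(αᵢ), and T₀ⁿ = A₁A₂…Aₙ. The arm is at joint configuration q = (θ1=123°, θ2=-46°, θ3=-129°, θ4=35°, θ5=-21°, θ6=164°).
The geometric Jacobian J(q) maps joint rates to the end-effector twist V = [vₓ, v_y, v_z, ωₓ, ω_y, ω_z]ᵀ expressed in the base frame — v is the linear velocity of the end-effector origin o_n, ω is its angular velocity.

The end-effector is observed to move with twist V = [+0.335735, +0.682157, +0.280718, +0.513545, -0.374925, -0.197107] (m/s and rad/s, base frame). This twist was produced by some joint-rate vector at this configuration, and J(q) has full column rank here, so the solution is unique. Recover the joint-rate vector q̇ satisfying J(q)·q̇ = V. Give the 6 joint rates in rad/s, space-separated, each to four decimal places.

-0.7440 0.3580 0.5430 0.2450 -0.5580 0.0430

o_n = [-0.3976, 0.8712, 0.1555]
J₁: ẑ×o_n = [-0.8712, -0.3976, 0.0000], ω = ẑ
J2: z=[0.0000, 0.0000, 1.0000] o=[-0.2505, 0.3858, 0.3900] → [-0.4854, -0.1471, 0.0000, 0.0000, 0.0000, 1.0000]
J3: z=[0.9744, -0.2250, 0.0000] o=[-0.2235, 0.5027, 0.7800] → [0.1405, 0.6085, 0.3199, 0.9744, -0.2250, 0.0000]
J4: z=[0.1748, 0.7572, -0.6293] o=[-0.2462, 0.4046, 0.6557] → [-0.0851, 0.1828, 0.1963, 0.1748, 0.7572, -0.6293]
J5: z=[0.1748, 0.7572, -0.6293] o=[-0.6021, 0.3927, 0.0975] → [0.3451, -0.1388, -0.0712, 0.1748, 0.7572, -0.6293]
J6: z=[0.9112, -0.3666, -0.1880] o=[-0.6214, 0.4706, -0.1478] → [-0.0359, -0.3184, 0.4470, 0.9112, -0.3666, -0.1880]
q̇ = J⁺·V = [-0.7440, 0.3580, 0.5430, 0.2450, -0.5580, 0.0430]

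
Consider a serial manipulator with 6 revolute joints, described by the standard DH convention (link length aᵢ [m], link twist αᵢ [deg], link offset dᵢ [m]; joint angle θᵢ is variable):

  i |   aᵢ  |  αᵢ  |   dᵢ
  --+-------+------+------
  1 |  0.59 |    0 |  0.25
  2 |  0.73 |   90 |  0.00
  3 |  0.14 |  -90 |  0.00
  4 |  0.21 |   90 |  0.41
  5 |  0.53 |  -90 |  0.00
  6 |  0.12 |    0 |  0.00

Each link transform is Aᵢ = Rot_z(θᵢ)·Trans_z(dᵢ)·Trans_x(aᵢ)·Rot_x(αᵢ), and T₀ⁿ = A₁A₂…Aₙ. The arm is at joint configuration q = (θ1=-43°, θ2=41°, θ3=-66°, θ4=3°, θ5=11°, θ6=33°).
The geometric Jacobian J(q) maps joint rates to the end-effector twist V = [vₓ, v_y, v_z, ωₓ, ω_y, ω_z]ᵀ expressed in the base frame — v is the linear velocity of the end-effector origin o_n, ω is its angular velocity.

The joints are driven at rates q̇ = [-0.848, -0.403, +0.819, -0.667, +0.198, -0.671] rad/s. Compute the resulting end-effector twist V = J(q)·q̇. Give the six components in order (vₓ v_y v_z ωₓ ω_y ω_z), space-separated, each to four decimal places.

0.4058 -3.0201 0.6844 -1.1894 -0.9691 -1.9165

o_n = [2.0411, -0.3499, -0.4154]
J₁: ẑ×o_n = [0.3499, 2.0411, -0.0000], ω = ẑ
J2: z=[0.0000, 0.0000, 1.0000] o=[0.4315, -0.4024, 0.2500] → [-0.0525, 1.6096, 0.0000, 0.0000, 0.0000, 1.0000]
J3: z=[-0.0349, -0.9994, 0.0000] o=[1.1611, -0.4279, 0.2500] → [0.6650, -0.0232, 0.8768, -0.0349, -0.9994, 0.0000]
J4: z=[0.9130, -0.0319, 0.4067] o=[1.2180, -0.4298, 0.1221] → [-0.0154, 0.8255, 0.0993, 0.9130, -0.0319, 0.4067]
J5: z=[-0.0136, -0.9988, -0.0478] o=[1.6779, -0.4349, 0.0973] → [0.5161, -0.0243, 0.3616, -0.0136, -0.9988, -0.0478]
J6: z=[0.8184, -0.0386, 0.5733] o=[1.9824, -0.4183, -0.3362] → [-0.0362, 0.0985, 0.0583, 0.8184, -0.0386, 0.5733]
V = J·q̇ = [0.4058, -3.0201, 0.6844, -1.1894, -0.9691, -1.9165]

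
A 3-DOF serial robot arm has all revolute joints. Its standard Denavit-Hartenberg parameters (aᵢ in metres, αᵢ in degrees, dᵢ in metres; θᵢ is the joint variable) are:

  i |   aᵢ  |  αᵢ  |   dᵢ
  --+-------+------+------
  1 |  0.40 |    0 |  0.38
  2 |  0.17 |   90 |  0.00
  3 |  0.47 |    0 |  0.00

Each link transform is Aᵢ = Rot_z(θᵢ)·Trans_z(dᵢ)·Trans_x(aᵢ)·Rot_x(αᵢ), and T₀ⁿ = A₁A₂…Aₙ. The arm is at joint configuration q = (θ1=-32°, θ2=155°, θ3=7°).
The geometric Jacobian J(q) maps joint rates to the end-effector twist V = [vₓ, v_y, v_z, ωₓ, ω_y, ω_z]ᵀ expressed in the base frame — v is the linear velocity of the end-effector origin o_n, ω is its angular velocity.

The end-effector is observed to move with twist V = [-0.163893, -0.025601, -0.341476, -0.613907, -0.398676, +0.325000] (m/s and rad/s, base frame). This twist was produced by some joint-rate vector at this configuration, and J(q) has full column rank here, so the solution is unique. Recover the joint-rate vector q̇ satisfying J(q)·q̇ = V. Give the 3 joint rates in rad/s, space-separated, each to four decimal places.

o_n = [-0.0074, 0.3218, 0.4373]
J₁: ẑ×o_n = [-0.3218, -0.0074, 0.0000], ω = ẑ
J2: z=[0.0000, 0.0000, 1.0000] o=[0.3392, -0.2120, 0.3800] → [-0.5338, -0.3467, 0.0000, 0.0000, 0.0000, 1.0000]
J3: z=[0.8387, 0.5446, 0.0000] o=[0.2466, -0.0694, 0.3800] → [0.0312, -0.0480, 0.4665, 0.8387, 0.5446, 0.0000]
q̇ = J⁺·V = [0.1530, 0.1720, -0.7320]

0.1530 0.1720 -0.7320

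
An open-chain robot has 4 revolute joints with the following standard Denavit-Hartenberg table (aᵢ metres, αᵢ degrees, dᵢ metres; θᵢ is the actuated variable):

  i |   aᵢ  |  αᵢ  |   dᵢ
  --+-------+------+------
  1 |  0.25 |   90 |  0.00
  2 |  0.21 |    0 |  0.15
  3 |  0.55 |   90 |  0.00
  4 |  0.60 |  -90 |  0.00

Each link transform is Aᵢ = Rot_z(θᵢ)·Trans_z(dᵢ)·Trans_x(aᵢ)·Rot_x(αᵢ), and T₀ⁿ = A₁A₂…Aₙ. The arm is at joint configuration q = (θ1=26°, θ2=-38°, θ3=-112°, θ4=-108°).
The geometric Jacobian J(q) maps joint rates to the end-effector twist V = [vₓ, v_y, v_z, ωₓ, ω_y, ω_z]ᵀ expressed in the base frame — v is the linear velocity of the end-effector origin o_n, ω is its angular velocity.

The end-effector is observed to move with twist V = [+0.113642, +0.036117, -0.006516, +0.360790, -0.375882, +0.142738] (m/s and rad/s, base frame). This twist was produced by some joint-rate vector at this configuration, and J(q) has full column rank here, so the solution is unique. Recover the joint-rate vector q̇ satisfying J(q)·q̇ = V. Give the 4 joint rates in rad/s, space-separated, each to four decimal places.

o_n = [-0.0947, 0.4218, -0.3116]
J₁: ẑ×o_n = [-0.4218, -0.0947, 0.0000], ω = ẑ
J2: z=[0.4384, -0.8988, 0.0000] o=[0.2247, 0.1096, 0.0000] → [0.2800, 0.1366, -0.1503, 0.4384, -0.8988, 0.0000]
J3: z=[0.4384, -0.8988, 0.0000] o=[0.4392, 0.0473, -0.1293] → [0.1638, 0.0799, -0.3157, 0.4384, -0.8988, 0.0000]
J4: z=[-0.4494, -0.2192, 0.8660] o=[0.0111, -0.1615, -0.4043] → [-0.5254, -0.0500, -0.2853, -0.4494, -0.2192, 0.8660]
q̇ = J⁺·V = [0.4190, 0.3570, 0.1390, -0.3190]

0.4190 0.3570 0.1390 -0.3190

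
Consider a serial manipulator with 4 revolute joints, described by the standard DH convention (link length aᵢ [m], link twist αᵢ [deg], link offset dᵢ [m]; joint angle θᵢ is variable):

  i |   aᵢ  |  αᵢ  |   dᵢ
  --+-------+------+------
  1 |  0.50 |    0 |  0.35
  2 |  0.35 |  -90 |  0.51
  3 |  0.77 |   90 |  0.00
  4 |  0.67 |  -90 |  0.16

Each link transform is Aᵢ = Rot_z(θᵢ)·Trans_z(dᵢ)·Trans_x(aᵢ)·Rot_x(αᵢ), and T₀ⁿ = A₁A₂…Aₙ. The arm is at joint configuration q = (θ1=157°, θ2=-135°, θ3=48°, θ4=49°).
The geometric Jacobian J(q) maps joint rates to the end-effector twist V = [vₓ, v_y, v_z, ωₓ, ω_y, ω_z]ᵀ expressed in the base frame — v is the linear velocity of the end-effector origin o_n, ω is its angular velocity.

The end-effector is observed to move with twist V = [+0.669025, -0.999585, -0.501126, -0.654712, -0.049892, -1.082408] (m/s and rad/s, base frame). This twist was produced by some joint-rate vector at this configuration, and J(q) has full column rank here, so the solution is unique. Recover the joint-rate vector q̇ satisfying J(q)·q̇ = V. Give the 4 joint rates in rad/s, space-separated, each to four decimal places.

o_n = [0.5355, 1.1430, 0.0682]
J₁: ẑ×o_n = [-1.1430, 0.5355, 0.0000], ω = ẑ
J2: z=[0.0000, 0.0000, 1.0000] o=[-0.4603, 0.1954, 0.3500] → [-0.9477, 0.9958, 0.0000, 0.0000, 0.0000, 1.0000]
J3: z=[-0.3746, 0.9272, 0.0000] o=[-0.1357, 0.3265, 0.8600] → [-0.7342, -0.2966, -0.9283, -0.3746, 0.9272, 0.0000]
J4: z=[0.6890, 0.2784, 0.6691] o=[0.3420, 0.5195, 0.2878] → [-0.4784, 0.2808, 0.3758, 0.6890, 0.2784, 0.6691]
q̇ = J⁺·V = [0.4070, -0.9260, 0.1990, -0.8420]

0.4070 -0.9260 0.1990 -0.8420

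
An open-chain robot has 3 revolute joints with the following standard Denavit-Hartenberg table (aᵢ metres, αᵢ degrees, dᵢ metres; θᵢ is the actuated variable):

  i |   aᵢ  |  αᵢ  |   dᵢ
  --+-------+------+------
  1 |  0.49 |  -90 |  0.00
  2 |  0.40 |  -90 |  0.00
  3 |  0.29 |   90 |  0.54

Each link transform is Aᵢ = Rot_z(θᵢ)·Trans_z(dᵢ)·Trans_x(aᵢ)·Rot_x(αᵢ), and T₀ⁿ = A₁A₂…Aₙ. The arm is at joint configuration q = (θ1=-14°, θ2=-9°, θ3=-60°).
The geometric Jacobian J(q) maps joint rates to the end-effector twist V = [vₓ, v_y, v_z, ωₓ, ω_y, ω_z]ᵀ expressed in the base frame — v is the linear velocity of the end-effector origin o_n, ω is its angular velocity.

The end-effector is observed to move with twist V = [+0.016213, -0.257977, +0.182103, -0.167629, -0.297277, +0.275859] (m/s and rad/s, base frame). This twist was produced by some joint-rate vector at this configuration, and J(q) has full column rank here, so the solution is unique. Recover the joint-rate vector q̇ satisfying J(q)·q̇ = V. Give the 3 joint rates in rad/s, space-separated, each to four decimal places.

-0.2970 -0.3290 -0.5800

o_n = [1.1405, -0.0255, -0.4481]
J₁: ẑ×o_n = [0.0255, 1.1405, -0.0000], ω = ẑ
J2: z=[0.2419, 0.9703, 0.0000] o=[0.4754, -0.1185, 0.0000] → [-0.4348, 0.1084, -0.6228, 0.2419, 0.9703, 0.0000]
J3: z=[0.1518, -0.0378, -0.9877] o=[0.8588, -0.2141, 0.0626] → [0.2056, -0.2007, 0.0393, 0.1518, -0.0378, -0.9877]
q̇ = J⁺·V = [-0.2970, -0.3290, -0.5800]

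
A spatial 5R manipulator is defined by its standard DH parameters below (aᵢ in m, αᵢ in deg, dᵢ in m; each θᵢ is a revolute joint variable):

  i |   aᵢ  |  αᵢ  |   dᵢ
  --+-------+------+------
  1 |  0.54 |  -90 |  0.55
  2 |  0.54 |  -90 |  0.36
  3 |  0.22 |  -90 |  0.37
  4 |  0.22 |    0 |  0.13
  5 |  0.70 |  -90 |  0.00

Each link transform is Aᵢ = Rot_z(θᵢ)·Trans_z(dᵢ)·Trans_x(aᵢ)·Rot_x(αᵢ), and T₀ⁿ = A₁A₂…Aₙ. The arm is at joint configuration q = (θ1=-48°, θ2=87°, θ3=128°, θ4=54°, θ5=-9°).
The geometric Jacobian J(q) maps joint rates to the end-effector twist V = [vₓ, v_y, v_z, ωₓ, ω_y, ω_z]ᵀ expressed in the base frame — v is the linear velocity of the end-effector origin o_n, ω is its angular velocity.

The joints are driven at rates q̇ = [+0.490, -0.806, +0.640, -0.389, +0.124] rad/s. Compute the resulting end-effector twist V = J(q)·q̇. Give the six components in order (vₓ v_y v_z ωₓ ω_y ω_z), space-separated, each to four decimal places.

o_n = [0.3935, -0.7737, 0.6480]
J₁: ẑ×o_n = [0.7737, 0.3935, -0.0000], ω = ẑ
J2: z=[0.7431, 0.6691, 0.0000] o=[0.3613, -0.4013, 0.5500] → [0.0656, -0.0728, -0.2982, 0.7431, 0.6691, 0.0000]
J3: z=[-0.6682, 0.7421, -0.0523] o=[0.6478, -0.1814, 0.0107] → [0.4419, 0.4391, 0.5845, -0.6682, 0.7421, -0.0523]
J4: z=[0.4299, 0.4426, 0.7869] o=[0.2670, -0.0176, 0.1266] → [0.8258, -0.1246, -0.3811, 0.4299, 0.4426, 0.7869]
J5: z=[0.4299, 0.4426, 0.7869] o=[0.3633, -0.1572, 0.3178] → [0.6313, -0.1182, -0.2784, 0.4299, 0.4426, 0.7869]
V = J·q̇ = [0.3661, 0.5663, 0.7282, -1.1406, -0.1816, 0.2480]

0.3661 0.5663 0.7282 -1.1406 -0.1816 0.2480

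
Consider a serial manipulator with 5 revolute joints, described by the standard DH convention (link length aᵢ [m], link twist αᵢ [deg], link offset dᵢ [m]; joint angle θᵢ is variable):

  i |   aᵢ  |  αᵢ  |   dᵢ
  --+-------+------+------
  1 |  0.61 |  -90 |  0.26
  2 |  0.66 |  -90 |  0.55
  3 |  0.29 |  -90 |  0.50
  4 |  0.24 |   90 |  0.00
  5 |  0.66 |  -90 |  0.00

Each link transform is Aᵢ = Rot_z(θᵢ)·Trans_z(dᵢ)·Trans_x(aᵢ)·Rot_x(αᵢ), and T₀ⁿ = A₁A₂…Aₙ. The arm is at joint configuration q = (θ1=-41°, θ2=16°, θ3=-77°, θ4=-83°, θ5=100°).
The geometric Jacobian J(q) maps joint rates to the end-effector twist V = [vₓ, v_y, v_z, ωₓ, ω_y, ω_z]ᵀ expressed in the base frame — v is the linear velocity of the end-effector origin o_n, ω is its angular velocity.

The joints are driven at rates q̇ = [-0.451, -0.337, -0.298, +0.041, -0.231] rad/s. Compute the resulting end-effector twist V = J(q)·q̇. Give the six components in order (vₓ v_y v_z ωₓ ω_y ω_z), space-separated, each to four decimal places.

o_n = [1.7786, -0.6170, -0.7157]
J₁: ẑ×o_n = [0.6170, 1.7786, -0.0000], ω = ẑ
J2: z=[0.6561, 0.7547, 0.0000] o=[0.4604, -0.4002, 0.2600] → [-0.7364, 0.6401, -1.1371, 0.6561, 0.7547, 0.0000]
J3: z=[-0.2080, 0.1808, -0.9613] o=[1.3000, -0.4013, 0.0781] → [-0.3508, -0.6252, -0.0417, -0.2080, 0.1808, -0.9613]
J4: z=[0.5593, -0.7843, -0.2686] o=[1.4287, -0.1388, -0.4205] → [0.1030, 0.0711, 0.0070, 0.5593, -0.7843, -0.2686]
J5: z=[-0.8218, -0.5670, -0.0556] o=[1.4026, -0.0784, -0.6513] → [0.0065, -0.0738, 0.6558, -0.8218, -0.5670, -0.0556]
V = J·q̇ = [0.0772, -0.8116, 0.2444, 0.0537, -0.2094, -0.1627]

0.0772 -0.8116 0.2444 0.0537 -0.2094 -0.1627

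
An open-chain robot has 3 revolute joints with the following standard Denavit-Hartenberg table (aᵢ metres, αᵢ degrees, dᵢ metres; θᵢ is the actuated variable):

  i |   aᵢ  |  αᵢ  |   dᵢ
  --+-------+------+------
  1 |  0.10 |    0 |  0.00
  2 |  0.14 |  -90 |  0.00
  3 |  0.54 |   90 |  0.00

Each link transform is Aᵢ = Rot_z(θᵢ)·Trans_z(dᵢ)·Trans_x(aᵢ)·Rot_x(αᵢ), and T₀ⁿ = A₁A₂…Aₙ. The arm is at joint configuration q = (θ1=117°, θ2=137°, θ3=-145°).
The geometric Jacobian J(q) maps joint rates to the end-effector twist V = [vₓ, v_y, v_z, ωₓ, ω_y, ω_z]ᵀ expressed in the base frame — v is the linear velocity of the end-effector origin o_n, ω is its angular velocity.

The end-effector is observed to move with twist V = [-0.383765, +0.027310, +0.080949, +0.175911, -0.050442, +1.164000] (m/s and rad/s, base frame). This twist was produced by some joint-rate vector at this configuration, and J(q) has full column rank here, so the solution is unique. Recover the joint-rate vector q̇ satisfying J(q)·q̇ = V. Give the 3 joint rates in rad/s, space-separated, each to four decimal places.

o_n = [0.0379, 0.3797, 0.3097]
J₁: ẑ×o_n = [-0.3797, 0.0379, 0.0000], ω = ẑ
J2: z=[0.0000, 0.0000, 1.0000] o=[-0.0454, 0.0891, 0.0000] → [-0.2906, 0.0833, 0.0000, 0.0000, 0.0000, 1.0000]
J3: z=[0.9613, -0.2756, 0.0000] o=[-0.0840, -0.0455, 0.0000] → [-0.0854, -0.2977, 0.4423, 0.9613, -0.2756, 0.0000]
q̇ = J⁺·V = [0.3350, 0.8290, 0.1830]

0.3350 0.8290 0.1830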